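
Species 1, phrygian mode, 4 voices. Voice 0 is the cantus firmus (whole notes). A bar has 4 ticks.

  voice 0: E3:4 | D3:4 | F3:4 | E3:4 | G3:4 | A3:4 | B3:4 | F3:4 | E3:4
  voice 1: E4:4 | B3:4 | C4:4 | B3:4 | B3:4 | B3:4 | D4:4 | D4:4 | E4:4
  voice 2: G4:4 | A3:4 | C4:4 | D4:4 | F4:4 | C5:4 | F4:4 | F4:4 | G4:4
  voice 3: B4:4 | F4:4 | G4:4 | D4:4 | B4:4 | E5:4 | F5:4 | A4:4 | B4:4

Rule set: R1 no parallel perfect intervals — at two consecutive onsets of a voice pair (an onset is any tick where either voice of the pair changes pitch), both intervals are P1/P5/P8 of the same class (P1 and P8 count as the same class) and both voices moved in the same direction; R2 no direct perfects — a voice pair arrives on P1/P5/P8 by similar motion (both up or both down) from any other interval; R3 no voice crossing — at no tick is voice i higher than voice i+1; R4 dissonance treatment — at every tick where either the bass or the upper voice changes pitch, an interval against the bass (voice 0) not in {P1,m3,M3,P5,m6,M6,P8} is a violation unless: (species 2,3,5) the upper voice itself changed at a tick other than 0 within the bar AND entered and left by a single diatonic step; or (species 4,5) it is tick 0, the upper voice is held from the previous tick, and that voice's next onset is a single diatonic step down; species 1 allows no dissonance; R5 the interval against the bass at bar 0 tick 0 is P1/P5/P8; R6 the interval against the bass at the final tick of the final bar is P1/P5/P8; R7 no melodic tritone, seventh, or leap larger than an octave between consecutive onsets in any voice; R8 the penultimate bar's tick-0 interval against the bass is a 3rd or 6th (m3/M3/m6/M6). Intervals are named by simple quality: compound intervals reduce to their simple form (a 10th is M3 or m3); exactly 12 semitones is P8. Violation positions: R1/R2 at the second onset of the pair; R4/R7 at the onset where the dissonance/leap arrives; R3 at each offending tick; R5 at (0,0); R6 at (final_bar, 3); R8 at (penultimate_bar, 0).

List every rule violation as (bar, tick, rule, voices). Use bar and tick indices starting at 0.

bar 0: v0=E3 v1=E4 v2=G4 v3=B4 downbeat P5
bar 1: v0=D3 v1=B3 v2=A3 v3=F4 downbeat m3
bar 2: v0=F3 v1=C4 v2=C4 v3=G4 downbeat M2
bar 3: v0=E3 v1=B3 v2=D4 v3=D4 downbeat m7
bar 4: v0=G3 v1=B3 v2=F4 v3=B4 downbeat M3
bar 5: v0=A3 v1=B3 v2=C5 v3=E5 downbeat P5
bar 6: v0=B3 v1=D4 v2=F4 v3=F5 downbeat TT
bar 7: v0=F3 v1=D4 v2=F4 v3=A4 downbeat M3
bar 8: v0=E3 v1=E4 v2=G4 v3=B4 downbeat P5
  -> R5 @ bar 0 tick 0 v(0, 2): opens on m3
  -> R2 @ bar 1 tick 0 v(0, 2): E3/G4 m3 -> D3/A3 P5 similar
  -> R3 @ bar 1 tick 0 v(1, 2): B3 above A3
  -> R7 @ bar 1 tick 0 v(2,): G4->A3 leap 10st
  -> R7 @ bar 1 tick 0 v(3,): B4->F4 leap 6st
  -> R3 @ bar 1 tick 1 v(1, 2): B3 above A3
  -> R3 @ bar 1 tick 2 v(1, 2): B3 above A3
  -> R3 @ bar 1 tick 3 v(1, 2): B3 above A3
  -> R1 @ bar 2 tick 0 v(0, 2): D3/A3 P5 -> F3/C4 P5 similar
  -> R2 @ bar 2 tick 0 v(0, 1): D3/B3 M6 -> F3/C4 P5 similar
  -> R2 @ bar 2 tick 0 v(1, 2): B3/A3 M2 -> C4/C4 P1 similar
  -> R2 @ bar 2 tick 0 v(1, 3): B3/F4 TT -> C4/G4 P5 similar
  -> R2 @ bar 2 tick 0 v(2, 3): A3/F4 m6 -> C4/G4 P5 similar
  -> R4 @ bar 2 tick 0 v(0, 3): F3/G4 M2 untreated
  -> R1 @ bar 3 tick 0 v(0, 1): F3/C4 P5 -> E3/B3 P5 similar
  -> R4 @ bar 3 tick 0 v(0, 2): E3/D4 m7 untreated
  -> R4 @ bar 3 tick 0 v(0, 3): E3/D4 m7 untreated
  -> R4 @ bar 4 tick 0 v(0, 2): G3/F4 m7 untreated
  -> R2 @ bar 5 tick 0 v(0, 3): G3/B4 M3 -> A3/E5 P5 similar
  -> R4 @ bar 5 tick 0 v(0, 1): A3/B3 M2 untreated
  -> R4 @ bar 6 tick 0 v(0, 2): B3/F4 TT untreated
  -> R4 @ bar 6 tick 0 v(0, 3): B3/F5 TT untreated
  -> R7 @ bar 7 tick 0 v(0,): B3->F3 leap 6st
  -> R8 @ bar 7 tick 0 v(0, 2): penult P8 not 3rd/6th
  -> R1 @ bar 8 tick 0 v(1, 3): D4/A4 P5 -> E4/B4 P5 similar
  -> R6 @ bar 8 tick 3 v(0, 2): closes on m3

(0, 0, R5, (0, 2))
(1, 0, R2, (0, 2))
(1, 0, R3, (1, 2))
(1, 0, R7, (2,))
(1, 0, R7, (3,))
(1, 1, R3, (1, 2))
(1, 2, R3, (1, 2))
(1, 3, R3, (1, 2))
(2, 0, R1, (0, 2))
(2, 0, R2, (0, 1))
(2, 0, R2, (1, 2))
(2, 0, R2, (1, 3))
(2, 0, R2, (2, 3))
(2, 0, R4, (0, 3))
(3, 0, R1, (0, 1))
(3, 0, R4, (0, 2))
(3, 0, R4, (0, 3))
(4, 0, R4, (0, 2))
(5, 0, R2, (0, 3))
(5, 0, R4, (0, 1))
(6, 0, R4, (0, 2))
(6, 0, R4, (0, 3))
(7, 0, R7, (0,))
(7, 0, R8, (0, 2))
(8, 0, R1, (1, 3))
(8, 3, R6, (0, 2))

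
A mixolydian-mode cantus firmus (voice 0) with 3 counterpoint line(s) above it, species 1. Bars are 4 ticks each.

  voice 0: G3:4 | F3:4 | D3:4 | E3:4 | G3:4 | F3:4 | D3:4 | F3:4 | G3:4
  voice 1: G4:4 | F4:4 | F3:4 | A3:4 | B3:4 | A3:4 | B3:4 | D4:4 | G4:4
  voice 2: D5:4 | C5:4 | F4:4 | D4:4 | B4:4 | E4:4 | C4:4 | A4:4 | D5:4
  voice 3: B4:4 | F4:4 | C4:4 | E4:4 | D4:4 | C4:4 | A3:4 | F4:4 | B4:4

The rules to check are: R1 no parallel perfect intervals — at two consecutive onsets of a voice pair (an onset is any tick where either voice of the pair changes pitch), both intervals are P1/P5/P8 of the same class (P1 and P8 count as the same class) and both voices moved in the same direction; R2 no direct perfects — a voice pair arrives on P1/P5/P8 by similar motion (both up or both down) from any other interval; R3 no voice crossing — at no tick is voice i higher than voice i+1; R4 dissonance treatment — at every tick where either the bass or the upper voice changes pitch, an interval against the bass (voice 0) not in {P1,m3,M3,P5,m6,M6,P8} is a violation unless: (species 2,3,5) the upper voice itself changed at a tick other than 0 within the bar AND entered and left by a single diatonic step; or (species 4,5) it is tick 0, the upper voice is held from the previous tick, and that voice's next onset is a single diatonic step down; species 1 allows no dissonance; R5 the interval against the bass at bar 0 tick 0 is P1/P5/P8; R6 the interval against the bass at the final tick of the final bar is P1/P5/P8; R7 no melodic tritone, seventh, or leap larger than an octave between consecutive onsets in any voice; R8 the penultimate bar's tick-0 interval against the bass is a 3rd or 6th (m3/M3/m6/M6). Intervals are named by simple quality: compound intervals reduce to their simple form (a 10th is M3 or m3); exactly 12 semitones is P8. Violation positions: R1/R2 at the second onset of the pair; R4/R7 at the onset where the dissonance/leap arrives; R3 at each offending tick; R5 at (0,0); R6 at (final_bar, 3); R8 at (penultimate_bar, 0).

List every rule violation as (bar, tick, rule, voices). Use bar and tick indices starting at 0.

(0, 0, R3, (2, 3))
(0, 0, R5, (0, 3))
(0, 1, R3, (2, 3))
(0, 2, R3, (2, 3))
(0, 3, R3, (2, 3))
(1, 0, R1, (0, 1))
(1, 0, R1, (0, 2))
(1, 0, R1, (1, 2))
(1, 0, R2, (0, 3))
(1, 0, R2, (1, 3))
(1, 0, R2, (2, 3))
(1, 0, R3, (2, 3))
(1, 0, R7, (3,))
(1, 1, R3, (2, 3))
(1, 2, R3, (2, 3))
(1, 3, R3, (2, 3))
(2, 0, R2, (1, 2))
(2, 0, R2, (1, 3))
(2, 0, R3, (2, 3))
(2, 0, R4, (0, 3))
(2, 1, R3, (2, 3))
(2, 2, R3, (2, 3))
(2, 3, R3, (2, 3))
(3, 0, R1, (1, 3))
(3, 0, R2, (0, 3))
(3, 0, R4, (0, 1))
(3, 0, R4, (0, 2))
(4, 0, R2, (1, 2))
(4, 0, R3, (2, 3))
(4, 1, R3, (2, 3))
(4, 2, R3, (2, 3))
(4, 3, R3, (2, 3))
(5, 0, R1, (0, 3))
(5, 0, R2, (1, 2))
(5, 0, R3, (2, 3))
(5, 0, R4, (0, 2))
(5, 1, R3, (2, 3))
(5, 2, R3, (2, 3))
(5, 3, R3, (2, 3))
(6, 0, R1, (0, 3))
(6, 0, R3, (2, 3))
(6, 0, R4, (0, 2))
(6, 1, R3, (2, 3))
(6, 2, R3, (2, 3))
(6, 3, R3, (2, 3))
(7, 0, R2, (0, 3))
(7, 0, R2, (1, 2))
(7, 0, R3, (2, 3))
(7, 0, R8, (0, 3))
(7, 1, R3, (2, 3))
(7, 2, R3, (2, 3))
(7, 3, R3, (2, 3))
(8, 0, R1, (1, 2))
(8, 0, R2, (0, 1))
(8, 0, R2, (0, 2))
(8, 0, R3, (2, 3))
(8, 0, R7, (3,))
(8, 1, R3, (2, 3))
(8, 2, R3, (2, 3))
(8, 3, R3, (2, 3))
(8, 3, R6, (0, 3))

bar 0: v0=G3 v1=G4 v2=D5 v3=B4 downbeat M3
bar 1: v0=F3 v1=F4 v2=C5 v3=F4 downbeat P8
bar 2: v0=D3 v1=F3 v2=F4 v3=C4 downbeat m7
bar 3: v0=E3 v1=A3 v2=D4 v3=E4 downbeat P8
bar 4: v0=G3 v1=B3 v2=B4 v3=D4 downbeat P5
bar 5: v0=F3 v1=A3 v2=E4 v3=C4 downbeat P5
bar 6: v0=D3 v1=B3 v2=C4 v3=A3 downbeat P5
bar 7: v0=F3 v1=D4 v2=A4 v3=F4 downbeat P8
bar 8: v0=G3 v1=G4 v2=D5 v3=B4 downbeat M3
  -> R3 @ bar 0 tick 0 v(2, 3): D5 above B4
  -> R5 @ bar 0 tick 0 v(0, 3): opens on M3
  -> R3 @ bar 0 tick 1 v(2, 3): D5 above B4
  -> R3 @ bar 0 tick 2 v(2, 3): D5 above B4
  -> R3 @ bar 0 tick 3 v(2, 3): D5 above B4
  -> R1 @ bar 1 tick 0 v(0, 1): G3/G4 P8 -> F3/F4 P8 similar
  -> R1 @ bar 1 tick 0 v(0, 2): G3/D5 P5 -> F3/C5 P5 similar
  -> R1 @ bar 1 tick 0 v(1, 2): G4/D5 P5 -> F4/C5 P5 similar
  -> R2 @ bar 1 tick 0 v(0, 3): G3/B4 M3 -> F3/F4 P8 similar
  -> R2 @ bar 1 tick 0 v(1, 3): G4/B4 M3 -> F4/F4 P1 similar
  -> R2 @ bar 1 tick 0 v(2, 3): D5/B4 m3 -> C5/F4 P5 similar
  -> R3 @ bar 1 tick 0 v(2, 3): C5 above F4
  -> R7 @ bar 1 tick 0 v(3,): B4->F4 leap 6st
  -> R3 @ bar 1 tick 1 v(2, 3): C5 above F4
  -> R3 @ bar 1 tick 2 v(2, 3): C5 above F4
  -> R3 @ bar 1 tick 3 v(2, 3): C5 above F4
  -> R2 @ bar 2 tick 0 v(1, 2): F4/C5 P5 -> F3/F4 P8 similar
  -> R2 @ bar 2 tick 0 v(1, 3): F4/F4 P1 -> F3/C4 P5 similar
  -> R3 @ bar 2 tick 0 v(2, 3): F4 above C4
  -> R4 @ bar 2 tick 0 v(0, 3): D3/C4 m7 untreated
  -> R3 @ bar 2 tick 1 v(2, 3): F4 above C4
  -> R3 @ bar 2 tick 2 v(2, 3): F4 above C4
  -> R3 @ bar 2 tick 3 v(2, 3): F4 above C4
  -> R1 @ bar 3 tick 0 v(1, 3): F3/C4 P5 -> A3/E4 P5 similar
  -> R2 @ bar 3 tick 0 v(0, 3): D3/C4 m7 -> E3/E4 P8 similar
  -> R4 @ bar 3 tick 0 v(0, 1): E3/A3 P4 untreated
  -> R4 @ bar 3 tick 0 v(0, 2): E3/D4 m7 untreated
  -> R2 @ bar 4 tick 0 v(1, 2): A3/D4 P4 -> B3/B4 P8 similar
  -> R3 @ bar 4 tick 0 v(2, 3): B4 above D4
  -> R3 @ bar 4 tick 1 v(2, 3): B4 above D4
  -> R3 @ bar 4 tick 2 v(2, 3): B4 above D4
  -> R3 @ bar 4 tick 3 v(2, 3): B4 above D4
  -> R1 @ bar 5 tick 0 v(0, 3): G3/D4 P5 -> F3/C4 P5 similar
  -> R2 @ bar 5 tick 0 v(1, 2): B3/B4 P8 -> A3/E4 P5 similar
  -> R3 @ bar 5 tick 0 v(2, 3): E4 above C4
  -> R4 @ bar 5 tick 0 v(0, 2): F3/E4 M7 untreated
  -> R3 @ bar 5 tick 1 v(2, 3): E4 above C4
  -> R3 @ bar 5 tick 2 v(2, 3): E4 above C4
  -> R3 @ bar 5 tick 3 v(2, 3): E4 above C4
  -> R1 @ bar 6 tick 0 v(0, 3): F3/C4 P5 -> D3/A3 P5 similar
  -> R3 @ bar 6 tick 0 v(2, 3): C4 above A3
  -> R4 @ bar 6 tick 0 v(0, 2): D3/C4 m7 untreated
  -> R3 @ bar 6 tick 1 v(2, 3): C4 above A3
  -> R3 @ bar 6 tick 2 v(2, 3): C4 above A3
  -> R3 @ bar 6 tick 3 v(2, 3): C4 above A3
  -> R2 @ bar 7 tick 0 v(0, 3): D3/A3 P5 -> F3/F4 P8 similar
  -> R2 @ bar 7 tick 0 v(1, 2): B3/C4 m2 -> D4/A4 P5 similar
  -> R3 @ bar 7 tick 0 v(2, 3): A4 above F4
  -> R8 @ bar 7 tick 0 v(0, 3): penult P8 not 3rd/6th
  -> R3 @ bar 7 tick 1 v(2, 3): A4 above F4
  -> R3 @ bar 7 tick 2 v(2, 3): A4 above F4
  -> R3 @ bar 7 tick 3 v(2, 3): A4 above F4
  -> R1 @ bar 8 tick 0 v(1, 2): D4/A4 P5 -> G4/D5 P5 similar
  -> R2 @ bar 8 tick 0 v(0, 1): F3/D4 M6 -> G3/G4 P8 similar
  -> R2 @ bar 8 tick 0 v(0, 2): F3/A4 M3 -> G3/D5 P5 similar
  -> R3 @ bar 8 tick 0 v(2, 3): D5 above B4
  -> R7 @ bar 8 tick 0 v(3,): F4->B4 leap 6st
  -> R3 @ bar 8 tick 1 v(2, 3): D5 above B4
  -> R3 @ bar 8 tick 2 v(2, 3): D5 above B4
  -> R3 @ bar 8 tick 3 v(2, 3): D5 above B4
  -> R6 @ bar 8 tick 3 v(0, 3): closes on M3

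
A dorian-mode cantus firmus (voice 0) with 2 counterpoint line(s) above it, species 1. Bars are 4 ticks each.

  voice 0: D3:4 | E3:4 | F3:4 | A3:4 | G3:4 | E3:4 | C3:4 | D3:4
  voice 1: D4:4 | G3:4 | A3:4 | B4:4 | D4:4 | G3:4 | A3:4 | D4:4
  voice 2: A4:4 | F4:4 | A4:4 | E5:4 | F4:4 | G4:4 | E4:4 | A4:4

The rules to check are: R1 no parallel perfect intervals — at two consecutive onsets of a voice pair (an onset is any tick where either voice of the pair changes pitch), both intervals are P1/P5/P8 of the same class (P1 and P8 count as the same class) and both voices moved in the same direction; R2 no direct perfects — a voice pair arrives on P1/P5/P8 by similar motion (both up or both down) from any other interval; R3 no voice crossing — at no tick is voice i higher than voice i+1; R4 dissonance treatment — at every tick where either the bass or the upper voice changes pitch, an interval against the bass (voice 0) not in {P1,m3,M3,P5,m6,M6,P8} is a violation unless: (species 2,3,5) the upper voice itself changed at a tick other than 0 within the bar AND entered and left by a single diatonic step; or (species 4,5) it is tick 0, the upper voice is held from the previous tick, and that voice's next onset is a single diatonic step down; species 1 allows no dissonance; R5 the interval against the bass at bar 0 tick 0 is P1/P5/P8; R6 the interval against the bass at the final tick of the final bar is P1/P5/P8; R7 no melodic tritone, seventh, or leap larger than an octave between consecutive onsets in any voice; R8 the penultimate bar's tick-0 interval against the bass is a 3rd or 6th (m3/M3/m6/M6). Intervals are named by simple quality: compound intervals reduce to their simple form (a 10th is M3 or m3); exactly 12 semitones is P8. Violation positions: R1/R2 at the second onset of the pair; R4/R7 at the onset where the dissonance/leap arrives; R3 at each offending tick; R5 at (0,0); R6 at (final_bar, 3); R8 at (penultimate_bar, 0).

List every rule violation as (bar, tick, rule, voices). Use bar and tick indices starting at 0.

bar 0: v0=D3 v1=D4 v2=A4 downbeat P5
bar 1: v0=E3 v1=G3 v2=F4 downbeat m2
bar 2: v0=F3 v1=A3 v2=A4 downbeat M3
bar 3: v0=A3 v1=B4 v2=E5 downbeat P5
bar 4: v0=G3 v1=D4 v2=F4 downbeat m7
bar 5: v0=E3 v1=G3 v2=G4 downbeat m3
bar 6: v0=C3 v1=A3 v2=E4 downbeat M3
bar 7: v0=D3 v1=D4 v2=A4 downbeat P5
  -> R4 @ bar 1 tick 0 v(0, 2): E3/F4 m2 untreated
  -> R2 @ bar 2 tick 0 v(1, 2): G3/F4 m7 -> A3/A4 P8 similar
  -> R2 @ bar 3 tick 0 v(0, 2): F3/A4 M3 -> A3/E5 P5 similar
  -> R4 @ bar 3 tick 0 v(0, 1): A3/B4 M2 untreated
  -> R7 @ bar 3 tick 0 v(1,): A3->B4 leap 14st
  -> R2 @ bar 4 tick 0 v(0, 1): A3/B4 M2 -> G3/D4 P5 similar
  -> R4 @ bar 4 tick 0 v(0, 2): G3/F4 m7 untreated
  -> R7 @ bar 4 tick 0 v(2,): E5->F4 leap 11st
  -> R1 @ bar 7 tick 0 v(1, 2): A3/E4 P5 -> D4/A4 P5 similar
  -> R2 @ bar 7 tick 0 v(0, 1): C3/A3 M6 -> D3/D4 P8 similar
  -> R2 @ bar 7 tick 0 v(0, 2): C3/E4 M3 -> D3/A4 P5 similar

(1, 0, R4, (0, 2))
(2, 0, R2, (1, 2))
(3, 0, R2, (0, 2))
(3, 0, R4, (0, 1))
(3, 0, R7, (1,))
(4, 0, R2, (0, 1))
(4, 0, R4, (0, 2))
(4, 0, R7, (2,))
(7, 0, R1, (1, 2))
(7, 0, R2, (0, 1))
(7, 0, R2, (0, 2))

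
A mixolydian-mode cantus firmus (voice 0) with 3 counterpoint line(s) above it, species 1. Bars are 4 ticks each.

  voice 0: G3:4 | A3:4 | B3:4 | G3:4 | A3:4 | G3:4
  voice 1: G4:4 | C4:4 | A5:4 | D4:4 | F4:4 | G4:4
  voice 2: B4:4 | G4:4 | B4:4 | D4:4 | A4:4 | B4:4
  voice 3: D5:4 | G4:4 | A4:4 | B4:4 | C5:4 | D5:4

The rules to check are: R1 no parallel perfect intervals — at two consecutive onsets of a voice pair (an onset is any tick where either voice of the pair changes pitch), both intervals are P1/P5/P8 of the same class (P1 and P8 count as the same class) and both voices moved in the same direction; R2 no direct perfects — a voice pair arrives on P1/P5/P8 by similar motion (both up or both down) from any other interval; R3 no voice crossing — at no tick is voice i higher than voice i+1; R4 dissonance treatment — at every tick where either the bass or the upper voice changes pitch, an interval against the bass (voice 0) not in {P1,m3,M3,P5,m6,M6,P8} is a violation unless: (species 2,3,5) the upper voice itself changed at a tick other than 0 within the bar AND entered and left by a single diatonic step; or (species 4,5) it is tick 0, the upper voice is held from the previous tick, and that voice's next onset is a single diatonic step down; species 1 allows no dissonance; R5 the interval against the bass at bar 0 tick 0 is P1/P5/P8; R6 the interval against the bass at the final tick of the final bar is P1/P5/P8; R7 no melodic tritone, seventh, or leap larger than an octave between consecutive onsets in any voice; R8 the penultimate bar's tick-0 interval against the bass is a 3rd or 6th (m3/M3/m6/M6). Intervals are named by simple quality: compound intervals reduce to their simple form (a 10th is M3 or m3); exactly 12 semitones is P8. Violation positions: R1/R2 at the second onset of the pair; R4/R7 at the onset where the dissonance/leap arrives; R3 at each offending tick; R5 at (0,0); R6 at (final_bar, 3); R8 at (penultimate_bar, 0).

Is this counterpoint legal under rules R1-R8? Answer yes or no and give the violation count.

bar 0: v0=G3 v1=G4 v2=B4 v3=D5 (P5)
bar 1: v0=A3 v1=C4 v2=G4 v3=G4 (m7)
bar 2: v0=B3 v1=A5 v2=B4 v3=A4 (m7)
bar 3: v0=G3 v1=D4 v2=D4 v3=B4 (M3)
bar 4: v0=A3 v1=F4 v2=A4 v3=C5 (m3)
bar 5: v0=G3 v1=G4 v2=B4 v3=D5 (P5)
  R5 @ bar0.0: opens on M3
  R1 @ bar1.0: G4/D5 P5 -> C4/G4 P5 similar
  R2 @ bar1.0: G4/B4 M3 -> C4/G4 P5 similar
  R2 @ bar1.0: B4/D5 m3 -> G4/G4 P1 similar
  R4 @ bar1.0: A3/G4 m7 untreated
  R4 @ bar1.0: A3/G4 m7 untreated
  R2 @ bar2.0: A3/G4 m7 -> B3/B4 P8 similar
  R2 @ bar2.0: C4/G4 P5 -> A5/A4 P8 similar
  R3 @ bar2.0: A5 above B4
  R3 @ bar2.0: B4 above A4
  R4 @ bar2.0: B3/A5 m7 untreated
  R4 @ bar2.0: B3/A4 m7 untreated
  R7 @ bar2.0: C4->A5 leap 21st
  R3 @ bar2.1: A5 above B4
  R3 @ bar2.1: B4 above A4
  R3 @ bar2.2: A5 above B4
  R3 @ bar2.2: B4 above A4
  R3 @ bar2.3: A5 above B4
  R3 @ bar2.3: B4 above A4
  R2 @ bar3.0: B3/A5 m7 -> G3/D4 P5 similar
  R2 @ bar3.0: B3/B4 P8 -> G3/D4 P5 similar
  R2 @ bar3.0: A5/B4 m7 -> D4/D4 P1 similar
  R7 @ bar3.0: A5->D4 leap 19st
  R2 @ bar4.0: G3/D4 P5 -> A3/A4 P8 similar
  R2 @ bar4.0: D4/B4 M6 -> F4/C5 P5 similar
  R8 @ bar4.0: penult P8 not 3rd/6th
  R1 @ bar5.0: F4/C5 P5 -> G4/D5 P5 similar
  R6 @ bar5.3: closes on M3

No (28 violations)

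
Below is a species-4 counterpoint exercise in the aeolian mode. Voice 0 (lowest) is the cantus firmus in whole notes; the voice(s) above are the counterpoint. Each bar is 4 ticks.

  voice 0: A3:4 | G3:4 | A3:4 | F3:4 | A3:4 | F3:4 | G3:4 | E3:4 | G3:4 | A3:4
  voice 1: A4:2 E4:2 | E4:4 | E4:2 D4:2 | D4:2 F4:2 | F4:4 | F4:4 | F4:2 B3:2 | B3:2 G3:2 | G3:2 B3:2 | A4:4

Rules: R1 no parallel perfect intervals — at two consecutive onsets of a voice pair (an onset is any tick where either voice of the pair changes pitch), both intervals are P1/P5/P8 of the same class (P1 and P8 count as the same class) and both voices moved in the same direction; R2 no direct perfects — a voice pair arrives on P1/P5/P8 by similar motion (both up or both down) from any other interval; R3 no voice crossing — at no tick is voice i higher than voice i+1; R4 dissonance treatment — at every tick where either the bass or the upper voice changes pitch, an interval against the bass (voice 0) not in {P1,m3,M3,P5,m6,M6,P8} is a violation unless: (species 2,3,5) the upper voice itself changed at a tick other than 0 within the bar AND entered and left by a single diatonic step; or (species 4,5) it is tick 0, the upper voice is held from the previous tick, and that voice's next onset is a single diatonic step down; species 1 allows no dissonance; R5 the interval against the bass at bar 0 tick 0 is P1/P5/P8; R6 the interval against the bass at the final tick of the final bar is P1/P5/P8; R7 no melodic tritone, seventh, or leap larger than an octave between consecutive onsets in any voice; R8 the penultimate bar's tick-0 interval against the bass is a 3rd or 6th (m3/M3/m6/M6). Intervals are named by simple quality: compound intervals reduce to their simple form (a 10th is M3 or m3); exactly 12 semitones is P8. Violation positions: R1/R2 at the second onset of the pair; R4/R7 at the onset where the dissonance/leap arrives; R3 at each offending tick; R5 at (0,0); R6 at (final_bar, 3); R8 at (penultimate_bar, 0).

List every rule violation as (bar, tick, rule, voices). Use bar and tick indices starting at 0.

(2, 2, R4, (0, 1))
(6, 0, R4, (0, 1))
(6, 2, R7, (1,))
(8, 0, R8, (0, 1))
(9, 0, R2, (0, 1))
(9, 0, R7, (1,))

bar 0: v0=A3 v1=A4 downbeat P8
bar 1: v0=G3 v1=E4 downbeat M6
bar 2: v0=A3 v1=E4 downbeat P5
bar 3: v0=F3 v1=D4 downbeat M6
bar 4: v0=A3 v1=F4 downbeat m6
bar 5: v0=F3 v1=F4 downbeat P8
bar 6: v0=G3 v1=F4 downbeat m7
bar 7: v0=E3 v1=B3 downbeat P5
bar 8: v0=G3 v1=G3 downbeat P1
bar 9: v0=A3 v1=A4 downbeat P8
  -> R4 @ bar 2 tick 2 v(0, 1): A3/D4 P4 untreated
  -> R4 @ bar 6 tick 0 v(0, 1): G3/F4 m7 untreated
  -> R7 @ bar 6 tick 2 v(1,): F4->B3 leap 6st
  -> R8 @ bar 8 tick 0 v(0, 1): penult P1 not 3rd/6th
  -> R2 @ bar 9 tick 0 v(0, 1): G3/B3 M3 -> A3/A4 P8 similar
  -> R7 @ bar 9 tick 0 v(1,): B3->A4 leap 10st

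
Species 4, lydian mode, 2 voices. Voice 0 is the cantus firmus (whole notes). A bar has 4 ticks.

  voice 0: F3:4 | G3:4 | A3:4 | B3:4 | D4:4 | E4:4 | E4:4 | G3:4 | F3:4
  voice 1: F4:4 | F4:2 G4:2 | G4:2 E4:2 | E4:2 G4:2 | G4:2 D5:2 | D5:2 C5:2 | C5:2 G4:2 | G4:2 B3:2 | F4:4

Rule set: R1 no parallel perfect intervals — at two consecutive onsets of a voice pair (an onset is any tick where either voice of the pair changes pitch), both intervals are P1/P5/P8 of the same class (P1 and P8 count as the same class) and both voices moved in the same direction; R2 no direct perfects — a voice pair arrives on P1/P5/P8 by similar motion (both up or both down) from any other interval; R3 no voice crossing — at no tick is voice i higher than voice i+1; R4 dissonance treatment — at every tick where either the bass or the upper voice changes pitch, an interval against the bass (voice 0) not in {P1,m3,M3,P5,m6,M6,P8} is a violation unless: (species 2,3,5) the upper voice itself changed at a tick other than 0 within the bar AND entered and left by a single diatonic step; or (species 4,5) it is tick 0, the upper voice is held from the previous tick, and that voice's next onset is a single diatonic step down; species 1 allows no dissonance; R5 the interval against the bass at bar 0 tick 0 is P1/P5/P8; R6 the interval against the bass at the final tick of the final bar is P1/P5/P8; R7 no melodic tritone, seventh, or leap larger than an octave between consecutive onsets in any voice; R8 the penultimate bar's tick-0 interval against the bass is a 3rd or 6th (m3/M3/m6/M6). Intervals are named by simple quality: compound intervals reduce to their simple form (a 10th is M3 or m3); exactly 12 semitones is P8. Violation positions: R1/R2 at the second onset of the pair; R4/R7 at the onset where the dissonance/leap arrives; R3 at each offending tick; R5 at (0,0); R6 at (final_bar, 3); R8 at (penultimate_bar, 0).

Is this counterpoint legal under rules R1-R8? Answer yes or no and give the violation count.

bar 0: v0=F3 v1=F4 (P8)
bar 1: v0=G3 v1=F4 (m7)
bar 2: v0=A3 v1=G4 (m7)
bar 3: v0=B3 v1=E4 (P4)
bar 4: v0=D4 v1=G4 (P4)
bar 5: v0=E4 v1=D5 (m7)
bar 6: v0=E4 v1=C5 (m6)
bar 7: v0=G3 v1=G4 (P8)
bar 8: v0=F3 v1=F4 (P8)
  R4 @ bar1.0: G3/F4 m7 untreated
  R4 @ bar2.0: A3/G4 m7 untreated
  R4 @ bar3.0: B3/E4 P4 untreated
  R4 @ bar4.0: D4/G4 P4 untreated
  R8 @ bar7.0: penult P8 not 3rd/6th
  R7 @ bar8.0: B3->F4 leap 6st

No (6 violations)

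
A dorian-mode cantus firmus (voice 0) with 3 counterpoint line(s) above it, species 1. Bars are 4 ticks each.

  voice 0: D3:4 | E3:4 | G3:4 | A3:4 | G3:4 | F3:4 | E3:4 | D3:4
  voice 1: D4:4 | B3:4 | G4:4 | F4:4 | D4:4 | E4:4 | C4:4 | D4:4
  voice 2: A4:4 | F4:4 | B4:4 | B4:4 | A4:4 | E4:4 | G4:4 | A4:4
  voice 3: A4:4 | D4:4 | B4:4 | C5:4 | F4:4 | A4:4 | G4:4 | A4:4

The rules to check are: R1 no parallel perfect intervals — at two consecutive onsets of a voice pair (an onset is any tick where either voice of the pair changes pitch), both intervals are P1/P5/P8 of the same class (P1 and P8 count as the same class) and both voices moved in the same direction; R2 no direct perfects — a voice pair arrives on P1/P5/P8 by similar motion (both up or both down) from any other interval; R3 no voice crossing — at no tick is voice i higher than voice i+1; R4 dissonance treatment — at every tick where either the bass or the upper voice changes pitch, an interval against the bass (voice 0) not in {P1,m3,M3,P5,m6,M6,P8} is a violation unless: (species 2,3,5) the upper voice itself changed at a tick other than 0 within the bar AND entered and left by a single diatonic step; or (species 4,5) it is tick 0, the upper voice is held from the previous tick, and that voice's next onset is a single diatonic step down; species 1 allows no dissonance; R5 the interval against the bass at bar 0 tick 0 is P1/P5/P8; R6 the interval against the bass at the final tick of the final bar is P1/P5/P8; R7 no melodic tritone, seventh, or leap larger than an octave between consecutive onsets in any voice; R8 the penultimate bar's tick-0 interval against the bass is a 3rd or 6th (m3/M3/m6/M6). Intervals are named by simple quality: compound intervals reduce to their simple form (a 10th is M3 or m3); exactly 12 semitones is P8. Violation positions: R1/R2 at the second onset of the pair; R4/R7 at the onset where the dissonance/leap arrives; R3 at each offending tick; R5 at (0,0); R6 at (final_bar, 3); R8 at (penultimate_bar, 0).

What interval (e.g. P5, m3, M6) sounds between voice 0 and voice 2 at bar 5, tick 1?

voice 0=F3 voice 2=E4 -> M7

M7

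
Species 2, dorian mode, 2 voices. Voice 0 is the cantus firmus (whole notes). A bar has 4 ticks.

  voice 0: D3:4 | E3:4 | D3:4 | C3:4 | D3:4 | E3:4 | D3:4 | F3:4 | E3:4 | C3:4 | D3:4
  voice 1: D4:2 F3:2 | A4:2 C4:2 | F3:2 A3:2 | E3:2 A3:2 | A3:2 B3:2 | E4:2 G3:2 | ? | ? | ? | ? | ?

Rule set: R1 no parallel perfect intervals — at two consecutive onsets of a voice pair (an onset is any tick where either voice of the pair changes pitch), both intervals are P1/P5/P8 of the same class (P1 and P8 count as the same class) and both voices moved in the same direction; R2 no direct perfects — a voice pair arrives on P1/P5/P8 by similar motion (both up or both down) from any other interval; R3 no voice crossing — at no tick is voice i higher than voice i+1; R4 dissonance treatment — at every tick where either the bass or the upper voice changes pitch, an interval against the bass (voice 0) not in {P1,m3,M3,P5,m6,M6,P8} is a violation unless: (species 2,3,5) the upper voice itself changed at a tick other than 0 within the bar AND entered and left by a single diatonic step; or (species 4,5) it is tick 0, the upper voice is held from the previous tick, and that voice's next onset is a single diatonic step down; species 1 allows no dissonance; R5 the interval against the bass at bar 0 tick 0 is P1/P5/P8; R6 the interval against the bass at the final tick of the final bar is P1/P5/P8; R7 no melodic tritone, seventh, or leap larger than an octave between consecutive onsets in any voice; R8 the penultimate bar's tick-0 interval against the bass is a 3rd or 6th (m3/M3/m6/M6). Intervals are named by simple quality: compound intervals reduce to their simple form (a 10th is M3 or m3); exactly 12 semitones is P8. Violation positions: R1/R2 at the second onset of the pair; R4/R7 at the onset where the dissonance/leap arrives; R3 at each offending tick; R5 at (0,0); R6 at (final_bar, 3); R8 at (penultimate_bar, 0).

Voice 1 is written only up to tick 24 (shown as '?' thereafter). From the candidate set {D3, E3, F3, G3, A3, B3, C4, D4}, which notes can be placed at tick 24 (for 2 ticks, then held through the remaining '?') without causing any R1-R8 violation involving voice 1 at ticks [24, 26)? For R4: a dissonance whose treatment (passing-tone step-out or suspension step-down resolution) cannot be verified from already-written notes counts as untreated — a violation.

{A3, B3, D4, F3}

D3: violates R2
E3: violates R4
F3: legal
G3: violates R4
A3: legal
B3: legal
C4: violates R4
D4: legal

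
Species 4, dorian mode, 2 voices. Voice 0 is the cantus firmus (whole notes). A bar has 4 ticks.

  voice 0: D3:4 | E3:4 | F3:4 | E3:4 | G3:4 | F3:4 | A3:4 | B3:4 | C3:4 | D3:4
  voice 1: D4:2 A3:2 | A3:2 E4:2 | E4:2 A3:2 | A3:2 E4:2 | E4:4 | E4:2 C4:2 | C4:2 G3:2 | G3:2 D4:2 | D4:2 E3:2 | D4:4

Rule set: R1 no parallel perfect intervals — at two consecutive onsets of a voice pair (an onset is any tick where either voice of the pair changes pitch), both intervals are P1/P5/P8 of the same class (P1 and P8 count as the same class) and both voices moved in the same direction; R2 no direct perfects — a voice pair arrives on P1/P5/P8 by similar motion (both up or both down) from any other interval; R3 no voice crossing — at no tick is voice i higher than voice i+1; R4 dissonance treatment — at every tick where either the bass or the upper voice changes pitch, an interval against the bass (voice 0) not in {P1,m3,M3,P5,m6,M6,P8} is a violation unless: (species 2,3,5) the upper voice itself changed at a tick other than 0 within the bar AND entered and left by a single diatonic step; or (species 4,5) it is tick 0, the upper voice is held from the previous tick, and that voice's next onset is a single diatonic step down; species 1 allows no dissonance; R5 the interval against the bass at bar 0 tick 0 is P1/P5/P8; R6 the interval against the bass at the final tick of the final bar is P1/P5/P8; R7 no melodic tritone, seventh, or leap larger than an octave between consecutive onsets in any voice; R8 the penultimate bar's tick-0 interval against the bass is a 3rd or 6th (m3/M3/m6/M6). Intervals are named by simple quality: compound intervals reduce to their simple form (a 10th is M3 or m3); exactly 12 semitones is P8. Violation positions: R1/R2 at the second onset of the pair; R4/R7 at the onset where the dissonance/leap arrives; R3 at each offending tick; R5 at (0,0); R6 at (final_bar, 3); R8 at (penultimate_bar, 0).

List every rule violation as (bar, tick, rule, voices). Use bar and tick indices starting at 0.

bar 0: v0=D3 v1=D4 downbeat P8
bar 1: v0=E3 v1=A3 downbeat P4
bar 2: v0=F3 v1=E4 downbeat M7
bar 3: v0=E3 v1=A3 downbeat P4
bar 4: v0=G3 v1=E4 downbeat M6
bar 5: v0=F3 v1=E4 downbeat M7
bar 6: v0=A3 v1=C4 downbeat m3
bar 7: v0=B3 v1=G3 downbeat M3
bar 8: v0=C3 v1=D4 downbeat M2
bar 9: v0=D3 v1=D4 downbeat P8
  -> R4 @ bar 1 tick 0 v(0, 1): E3/A3 P4 untreated
  -> R4 @ bar 2 tick 0 v(0, 1): F3/E4 M7 untreated
  -> R4 @ bar 3 tick 0 v(0, 1): E3/A3 P4 untreated
  -> R4 @ bar 5 tick 0 v(0, 1): F3/E4 M7 untreated
  -> R3 @ bar 6 tick 2 v(0, 1): A3 above G3
  -> R4 @ bar 6 tick 2 v(0, 1): A3/G3 M2 untreated
  -> R3 @ bar 6 tick 3 v(0, 1): A3 above G3
  -> R3 @ bar 7 tick 0 v(0, 1): B3 above G3
  -> R3 @ bar 7 tick 1 v(0, 1): B3 above G3
  -> R4 @ bar 8 tick 0 v(0, 1): C3/D4 M2 untreated
  -> R7 @ bar 8 tick 0 v(0,): B3->C3 leap 11st
  -> R8 @ bar 8 tick 0 v(0, 1): penult M2 not 3rd/6th
  -> R7 @ bar 8 tick 2 v(1,): D4->E3 leap 10st
  -> R2 @ bar 9 tick 0 v(0, 1): C3/E3 M3 -> D3/D4 P8 similar
  -> R7 @ bar 9 tick 0 v(1,): E3->D4 leap 10st

(1, 0, R4, (0, 1))
(2, 0, R4, (0, 1))
(3, 0, R4, (0, 1))
(5, 0, R4, (0, 1))
(6, 2, R3, (0, 1))
(6, 2, R4, (0, 1))
(6, 3, R3, (0, 1))
(7, 0, R3, (0, 1))
(7, 1, R3, (0, 1))
(8, 0, R4, (0, 1))
(8, 0, R7, (0,))
(8, 0, R8, (0, 1))
(8, 2, R7, (1,))
(9, 0, R2, (0, 1))
(9, 0, R7, (1,))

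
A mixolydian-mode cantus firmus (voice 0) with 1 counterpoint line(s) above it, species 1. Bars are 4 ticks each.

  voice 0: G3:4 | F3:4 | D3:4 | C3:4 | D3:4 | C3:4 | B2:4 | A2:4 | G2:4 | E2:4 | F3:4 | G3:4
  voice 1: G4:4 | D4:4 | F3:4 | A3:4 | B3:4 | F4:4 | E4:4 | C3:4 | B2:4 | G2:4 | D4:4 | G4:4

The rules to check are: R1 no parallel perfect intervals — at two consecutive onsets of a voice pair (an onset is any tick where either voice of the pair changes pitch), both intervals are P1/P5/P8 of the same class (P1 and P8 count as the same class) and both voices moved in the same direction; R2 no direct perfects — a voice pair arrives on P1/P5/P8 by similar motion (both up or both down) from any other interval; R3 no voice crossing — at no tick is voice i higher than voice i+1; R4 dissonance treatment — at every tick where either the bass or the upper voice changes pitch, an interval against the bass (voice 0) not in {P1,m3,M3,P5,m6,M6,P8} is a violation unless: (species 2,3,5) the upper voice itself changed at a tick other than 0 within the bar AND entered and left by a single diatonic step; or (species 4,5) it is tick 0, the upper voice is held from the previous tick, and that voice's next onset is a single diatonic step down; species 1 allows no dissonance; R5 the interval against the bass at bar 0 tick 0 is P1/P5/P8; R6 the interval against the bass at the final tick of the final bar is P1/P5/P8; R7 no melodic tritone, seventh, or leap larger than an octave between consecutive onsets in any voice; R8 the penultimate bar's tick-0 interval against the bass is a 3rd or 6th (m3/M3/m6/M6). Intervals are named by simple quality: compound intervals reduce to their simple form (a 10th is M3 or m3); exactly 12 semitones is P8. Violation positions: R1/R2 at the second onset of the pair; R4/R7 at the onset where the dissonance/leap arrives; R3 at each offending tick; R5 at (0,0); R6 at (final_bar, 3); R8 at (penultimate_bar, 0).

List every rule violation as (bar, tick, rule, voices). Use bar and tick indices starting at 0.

(5, 0, R4, (0, 1))
(5, 0, R7, (1,))
(6, 0, R4, (0, 1))
(7, 0, R7, (1,))
(10, 0, R7, (0,))
(10, 0, R7, (1,))
(11, 0, R2, (0, 1))

bar 0: v0=G3 v1=G4 downbeat P8
bar 1: v0=F3 v1=D4 downbeat M6
bar 2: v0=D3 v1=F3 downbeat m3
bar 3: v0=C3 v1=A3 downbeat M6
bar 4: v0=D3 v1=B3 downbeat M6
bar 5: v0=C3 v1=F4 downbeat P4
bar 6: v0=B2 v1=E4 downbeat P4
bar 7: v0=A2 v1=C3 downbeat m3
bar 8: v0=G2 v1=B2 downbeat M3
bar 9: v0=E2 v1=G2 downbeat m3
bar 10: v0=F3 v1=D4 downbeat M6
bar 11: v0=G3 v1=G4 downbeat P8
  -> R4 @ bar 5 tick 0 v(0, 1): C3/F4 P4 untreated
  -> R7 @ bar 5 tick 0 v(1,): B3->F4 leap 6st
  -> R4 @ bar 6 tick 0 v(0, 1): B2/E4 P4 untreated
  -> R7 @ bar 7 tick 0 v(1,): E4->C3 leap 16st
  -> R7 @ bar 10 tick 0 v(0,): E2->F3 leap 13st
  -> R7 @ bar 10 tick 0 v(1,): G2->D4 leap 19st
  -> R2 @ bar 11 tick 0 v(0, 1): F3/D4 M6 -> G3/G4 P8 similar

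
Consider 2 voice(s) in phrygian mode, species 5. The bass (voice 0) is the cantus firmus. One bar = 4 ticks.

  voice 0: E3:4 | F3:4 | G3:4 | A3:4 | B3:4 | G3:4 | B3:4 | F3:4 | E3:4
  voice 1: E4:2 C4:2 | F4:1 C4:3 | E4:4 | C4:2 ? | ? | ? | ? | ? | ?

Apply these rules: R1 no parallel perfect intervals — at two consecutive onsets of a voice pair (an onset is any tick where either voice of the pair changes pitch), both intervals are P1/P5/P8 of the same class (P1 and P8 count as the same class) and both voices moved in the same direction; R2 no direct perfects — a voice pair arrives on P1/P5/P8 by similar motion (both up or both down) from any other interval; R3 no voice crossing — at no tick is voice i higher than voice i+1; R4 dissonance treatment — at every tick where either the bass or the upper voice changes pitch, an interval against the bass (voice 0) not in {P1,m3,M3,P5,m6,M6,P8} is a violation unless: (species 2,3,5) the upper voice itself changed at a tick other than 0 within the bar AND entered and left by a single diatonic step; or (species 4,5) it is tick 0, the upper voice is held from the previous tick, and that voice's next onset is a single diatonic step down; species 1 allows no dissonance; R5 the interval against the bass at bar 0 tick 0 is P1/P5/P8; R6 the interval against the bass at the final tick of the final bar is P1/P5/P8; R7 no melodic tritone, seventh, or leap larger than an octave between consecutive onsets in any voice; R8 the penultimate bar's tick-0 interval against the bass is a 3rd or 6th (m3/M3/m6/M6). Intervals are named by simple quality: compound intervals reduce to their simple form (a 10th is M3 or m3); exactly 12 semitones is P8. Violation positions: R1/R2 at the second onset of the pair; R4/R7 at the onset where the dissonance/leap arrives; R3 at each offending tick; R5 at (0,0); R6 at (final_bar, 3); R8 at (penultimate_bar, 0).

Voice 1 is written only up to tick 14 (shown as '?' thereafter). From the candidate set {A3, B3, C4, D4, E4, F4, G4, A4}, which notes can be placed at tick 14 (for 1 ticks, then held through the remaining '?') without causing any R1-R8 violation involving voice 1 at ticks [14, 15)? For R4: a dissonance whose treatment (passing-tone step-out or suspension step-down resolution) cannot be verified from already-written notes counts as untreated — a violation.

{A3, A4, C4, E4, F4}

A3: legal
B3: violates R4
C4: legal
D4: violates R4
E4: legal
F4: legal
G4: violates R4
A4: legal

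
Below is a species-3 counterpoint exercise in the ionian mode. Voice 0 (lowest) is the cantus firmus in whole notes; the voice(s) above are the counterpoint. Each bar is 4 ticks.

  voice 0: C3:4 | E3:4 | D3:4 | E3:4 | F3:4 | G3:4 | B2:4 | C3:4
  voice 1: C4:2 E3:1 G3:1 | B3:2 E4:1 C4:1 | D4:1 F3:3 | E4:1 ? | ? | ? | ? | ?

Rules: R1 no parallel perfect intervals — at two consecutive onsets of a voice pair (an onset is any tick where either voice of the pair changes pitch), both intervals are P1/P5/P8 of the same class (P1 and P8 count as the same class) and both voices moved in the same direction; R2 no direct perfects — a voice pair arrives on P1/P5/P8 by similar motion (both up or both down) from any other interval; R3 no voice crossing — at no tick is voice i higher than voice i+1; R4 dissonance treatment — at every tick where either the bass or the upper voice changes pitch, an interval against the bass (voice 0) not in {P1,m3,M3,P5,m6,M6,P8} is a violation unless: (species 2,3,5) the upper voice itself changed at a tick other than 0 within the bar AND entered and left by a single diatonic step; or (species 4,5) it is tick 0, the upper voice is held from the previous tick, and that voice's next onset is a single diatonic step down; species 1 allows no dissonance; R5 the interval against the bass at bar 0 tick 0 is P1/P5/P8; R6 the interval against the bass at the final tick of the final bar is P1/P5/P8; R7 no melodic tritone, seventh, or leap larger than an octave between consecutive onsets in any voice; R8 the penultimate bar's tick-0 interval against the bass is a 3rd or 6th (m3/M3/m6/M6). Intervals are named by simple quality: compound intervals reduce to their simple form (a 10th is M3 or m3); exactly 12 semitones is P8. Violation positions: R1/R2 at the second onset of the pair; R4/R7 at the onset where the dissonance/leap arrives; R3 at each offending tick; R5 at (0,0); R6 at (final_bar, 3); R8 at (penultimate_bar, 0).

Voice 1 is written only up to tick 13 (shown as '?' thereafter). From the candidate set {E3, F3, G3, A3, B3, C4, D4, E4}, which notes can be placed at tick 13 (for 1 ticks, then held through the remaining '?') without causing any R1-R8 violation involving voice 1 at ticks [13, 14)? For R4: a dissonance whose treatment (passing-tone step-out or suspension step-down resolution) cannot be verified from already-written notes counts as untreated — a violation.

E3: legal
F3: violates R4,R7
G3: legal
A3: violates R4
B3: legal
C4: legal
D4: violates R4
E4: legal

{B3, C4, E3, E4, G3}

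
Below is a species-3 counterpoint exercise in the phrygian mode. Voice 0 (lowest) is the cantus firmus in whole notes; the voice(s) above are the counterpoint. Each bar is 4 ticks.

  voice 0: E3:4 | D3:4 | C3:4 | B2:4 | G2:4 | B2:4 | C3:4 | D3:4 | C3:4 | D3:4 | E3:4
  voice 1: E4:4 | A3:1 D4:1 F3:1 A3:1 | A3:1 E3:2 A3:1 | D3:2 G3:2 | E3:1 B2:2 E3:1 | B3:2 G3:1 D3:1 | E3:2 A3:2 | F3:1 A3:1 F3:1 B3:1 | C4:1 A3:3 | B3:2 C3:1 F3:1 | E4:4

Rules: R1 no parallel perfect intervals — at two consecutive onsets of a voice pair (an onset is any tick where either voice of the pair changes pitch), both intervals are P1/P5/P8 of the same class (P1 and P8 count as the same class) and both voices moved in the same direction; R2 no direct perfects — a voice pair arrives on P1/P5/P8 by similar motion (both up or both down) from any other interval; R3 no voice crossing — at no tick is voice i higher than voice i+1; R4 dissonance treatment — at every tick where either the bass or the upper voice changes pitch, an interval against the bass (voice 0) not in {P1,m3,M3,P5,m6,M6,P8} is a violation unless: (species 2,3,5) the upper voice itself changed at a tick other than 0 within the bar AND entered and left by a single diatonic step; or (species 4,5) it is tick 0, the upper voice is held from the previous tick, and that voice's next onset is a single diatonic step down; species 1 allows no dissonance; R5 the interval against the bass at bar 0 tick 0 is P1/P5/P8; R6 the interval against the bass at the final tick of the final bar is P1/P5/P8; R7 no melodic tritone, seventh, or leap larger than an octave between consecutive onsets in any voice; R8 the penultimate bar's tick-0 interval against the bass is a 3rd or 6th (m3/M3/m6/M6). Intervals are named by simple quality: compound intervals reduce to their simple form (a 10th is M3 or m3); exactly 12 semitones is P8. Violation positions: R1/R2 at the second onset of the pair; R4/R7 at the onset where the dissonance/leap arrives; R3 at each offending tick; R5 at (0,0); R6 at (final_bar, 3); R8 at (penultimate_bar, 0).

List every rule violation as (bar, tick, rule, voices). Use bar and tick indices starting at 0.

bar 0: v0=E3 v1=E4 downbeat P8
bar 1: v0=D3 v1=A3 downbeat P5
bar 2: v0=C3 v1=A3 downbeat M6
bar 3: v0=B2 v1=D3 downbeat m3
bar 4: v0=G2 v1=E3 downbeat M6
bar 5: v0=B2 v1=B3 downbeat P8
bar 6: v0=C3 v1=E3 downbeat M3
bar 7: v0=D3 v1=F3 downbeat m3
bar 8: v0=C3 v1=C4 downbeat P8
bar 9: v0=D3 v1=B3 downbeat M6
bar 10: v0=E3 v1=E4 downbeat P8
  -> R2 @ bar 1 tick 0 v(0, 1): E3/E4 P8 -> D3/A3 P5 similar
  -> R2 @ bar 5 tick 0 v(0, 1): G2/E3 M6 -> B2/B3 P8 similar
  -> R7 @ bar 7 tick 3 v(1,): F3->B3 leap 6st
  -> R3 @ bar 9 tick 2 v(0, 1): D3 above C3
  -> R4 @ bar 9 tick 2 v(0, 1): D3/C3 M2 untreated
  -> R7 @ bar 9 tick 2 v(1,): B3->C3 leap 11st
  -> R2 @ bar 10 tick 0 v(0, 1): D3/F3 m3 -> E3/E4 P8 similar
  -> R7 @ bar 10 tick 0 v(1,): F3->E4 leap 11st

(1, 0, R2, (0, 1))
(5, 0, R2, (0, 1))
(7, 3, R7, (1,))
(9, 2, R3, (0, 1))
(9, 2, R4, (0, 1))
(9, 2, R7, (1,))
(10, 0, R2, (0, 1))
(10, 0, R7, (1,))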